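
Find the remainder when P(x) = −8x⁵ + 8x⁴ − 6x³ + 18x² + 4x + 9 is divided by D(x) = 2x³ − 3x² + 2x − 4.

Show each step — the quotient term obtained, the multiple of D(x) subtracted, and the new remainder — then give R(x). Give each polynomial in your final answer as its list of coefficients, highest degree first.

Step 1: lead(−8x⁵ + 8x⁴ − 6x³ + 18x² + 4x + 9) ÷ lead(D) = −8x⁵ ÷ 2x³ = −4x². Subtract (−4x²)·D = −8x⁵ + 12x⁴ − 8x³ + 16x². Remainder: −4x⁴ + 2x³ + 2x² + 4x + 9.
Step 2: lead(−4x⁴ + 2x³ + 2x² + 4x + 9) ÷ lead(D) = −4x⁴ ÷ 2x³ = −2x. Subtract (−2x)·D = −4x⁴ + 6x³ − 4x² + 8x. Remainder: −4x³ + 6x² − 4x + 9.
Step 3: lead(−4x³ + 6x² − 4x + 9) ÷ lead(D) = −4x³ ÷ 2x³ = −2. Subtract (−2)·D = −4x³ + 6x² − 4x + 8. Remainder: 1.

R = [1]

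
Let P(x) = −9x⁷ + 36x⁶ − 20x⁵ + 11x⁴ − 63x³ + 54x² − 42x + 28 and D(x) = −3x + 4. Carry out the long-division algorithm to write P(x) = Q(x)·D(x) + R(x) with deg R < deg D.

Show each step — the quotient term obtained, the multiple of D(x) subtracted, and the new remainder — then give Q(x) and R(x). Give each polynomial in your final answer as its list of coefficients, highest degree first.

Step 1: lead(−9x⁷ + 36x⁶ − 20x⁵ + 11x⁴ − 63x³ + 54x² − 42x + 28) ÷ lead(D) = −9x⁷ ÷ −3x = 3x⁶. Subtract (3x⁶)·D = −9x⁷ + 12x⁶. Remainder: 24x⁶ − 20x⁵ + 11x⁴ − 63x³ + 54x² − 42x + 28.
Step 2: lead(24x⁶ − 20x⁵ + 11x⁴ − 63x³ + 54x² − 42x + 28) ÷ lead(D) = 24x⁶ ÷ −3x = −8x⁵. Subtract (−8x⁵)·D = 24x⁶ − 32x⁵. Remainder: 12x⁵ + 11x⁴ − 63x³ + 54x² − 42x + 28.
Step 3: lead(12x⁵ + 11x⁴ − 63x³ + 54x² − 42x + 28) ÷ lead(D) = 12x⁵ ÷ −3x = −4x⁴. Subtract (−4x⁴)·D = 12x⁵ − 16x⁴. Remainder: 27x⁴ − 63x³ + 54x² − 42x + 28.
Step 4: lead(27x⁴ − 63x³ + 54x² − 42x + 28) ÷ lead(D) = 27x⁴ ÷ −3x = −9x³. Subtract (−9x³)·D = 27x⁴ − 36x³. Remainder: −27x³ + 54x² − 42x + 28.
Step 5: lead(−27x³ + 54x² − 42x + 28) ÷ lead(D) = −27x³ ÷ −3x = 9x². Subtract (9x²)·D = −27x³ + 36x². Remainder: 18x² − 42x + 28.
Step 6: lead(18x² − 42x + 28) ÷ lead(D) = 18x² ÷ −3x = −6x. Subtract (−6x)·D = 18x² − 24x. Remainder: −18x + 28.
Step 7: lead(−18x + 28) ÷ lead(D) = −18x ÷ −3x = 6. Subtract (6)·D = −18x + 24. Remainder: 4.

Q = [3, -8, -4, -9, 9, -6, 6]; R = [4]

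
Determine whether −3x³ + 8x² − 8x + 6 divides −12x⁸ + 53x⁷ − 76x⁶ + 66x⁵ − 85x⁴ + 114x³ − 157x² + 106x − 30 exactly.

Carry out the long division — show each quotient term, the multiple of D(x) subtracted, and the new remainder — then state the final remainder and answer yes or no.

Step 1: lead(−12x⁸ + 53x⁷ − 76x⁶ + 66x⁵ − 85x⁴ + 114x³ − 157x² + 106x − 30) ÷ lead(D) = −12x⁸ ÷ −3x³ = 4x⁵. Subtract (4x⁵)·D = −12x⁸ + 32x⁷ − 32x⁶ + 24x⁵. Remainder: 21x⁷ − 44x⁶ + 42x⁵ − 85x⁴ + 114x³ − 157x² + 106x − 30.
Step 2: lead(21x⁷ − 44x⁶ + 42x⁵ − 85x⁴ + 114x³ − 157x² + 106x − 30) ÷ lead(D) = 21x⁷ ÷ −3x³ = −7x⁴. Subtract (−7x⁴)·D = 21x⁷ − 56x⁶ + 56x⁵ − 42x⁴. Remainder: 12x⁶ − 14x⁵ − 43x⁴ + 114x³ − 157x² + 106x − 30.
Step 3: lead(12x⁶ − 14x⁵ − 43x⁴ + 114x³ − 157x² + 106x − 30) ÷ lead(D) = 12x⁶ ÷ −3x³ = −4x³. Subtract (−4x³)·D = 12x⁶ − 32x⁵ + 32x⁴ − 24x³. Remainder: 18x⁵ − 75x⁴ + 138x³ − 157x² + 106x − 30.
Step 4: lead(18x⁵ − 75x⁴ + 138x³ − 157x² + 106x − 30) ÷ lead(D) = 18x⁵ ÷ −3x³ = −6x². Subtract (−6x²)·D = 18x⁵ − 48x⁴ + 48x³ − 36x². Remainder: −27x⁴ + 90x³ − 121x² + 106x − 30.
Step 5: lead(−27x⁴ + 90x³ − 121x² + 106x − 30) ÷ lead(D) = −27x⁴ ÷ −3x³ = 9x. Subtract (9x)·D = −27x⁴ + 72x³ − 72x² + 54x. Remainder: 18x³ − 49x² + 52x − 30.
Step 6: lead(18x³ − 49x² + 52x − 30) ÷ lead(D) = 18x³ ÷ −3x³ = −6. Subtract (−6)·D = 18x³ − 48x² + 48x − 36. Remainder: −x² + 4x + 6.

R(x) = −x² + 4x + 6, so D(x) is not a factor of P(x). no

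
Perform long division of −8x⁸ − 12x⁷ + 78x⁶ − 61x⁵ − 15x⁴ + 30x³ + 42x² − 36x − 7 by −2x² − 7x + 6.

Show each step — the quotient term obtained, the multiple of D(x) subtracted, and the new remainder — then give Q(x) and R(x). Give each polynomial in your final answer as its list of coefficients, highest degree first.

Q = [4, -8, 1, 3, 0, -6, 0]; R = [-7]

Step 1: lead(−8x⁸ − 12x⁷ + 78x⁶ − 61x⁵ − 15x⁴ + 30x³ + 42x² − 36x − 7) ÷ lead(D) = −8x⁸ ÷ −2x² = 4x⁶. Subtract (4x⁶)·D = −8x⁸ − 28x⁷ + 24x⁶. Remainder: 16x⁷ + 54x⁶ − 61x⁵ − 15x⁴ + 30x³ + 42x² − 36x − 7.
Step 2: lead(16x⁷ + 54x⁶ − 61x⁵ − 15x⁴ + 30x³ + 42x² − 36x − 7) ÷ lead(D) = 16x⁷ ÷ −2x² = −8x⁵. Subtract (−8x⁵)·D = 16x⁷ + 56x⁶ − 48x⁵. Remainder: −2x⁶ − 13x⁵ − 15x⁴ + 30x³ + 42x² − 36x − 7.
Step 3: lead(−2x⁶ − 13x⁵ − 15x⁴ + 30x³ + 42x² − 36x − 7) ÷ lead(D) = −2x⁶ ÷ −2x² = x⁴. Subtract (x⁴)·D = −2x⁶ − 7x⁵ + 6x⁴. Remainder: −6x⁵ − 21x⁴ + 30x³ + 42x² − 36x − 7.
Step 4: lead(−6x⁵ − 21x⁴ + 30x³ + 42x² − 36x − 7) ÷ lead(D) = −6x⁵ ÷ −2x² = 3x³. Subtract (3x³)·D = −6x⁵ − 21x⁴ + 18x³. Remainder: 12x³ + 42x² − 36x − 7.
Step 5: lead(12x³ + 42x² − 36x − 7) ÷ lead(D) = 12x³ ÷ −2x² = −6x. Subtract (−6x)·D = 12x³ + 42x² − 36x. Remainder: −7.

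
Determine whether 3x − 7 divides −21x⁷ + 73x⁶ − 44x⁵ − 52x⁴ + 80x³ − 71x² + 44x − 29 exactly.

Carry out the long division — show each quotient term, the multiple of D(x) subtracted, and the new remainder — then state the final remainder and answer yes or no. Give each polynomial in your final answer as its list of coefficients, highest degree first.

Step 1: lead(−21x⁷ + 73x⁶ − 44x⁵ − 52x⁴ + 80x³ − 71x² + 44x − 29) ÷ lead(D) = −21x⁷ ÷ 3x = −7x⁶. Subtract (−7x⁶)·D = −21x⁷ + 49x⁶. Remainder: 24x⁶ − 44x⁵ − 52x⁴ + 80x³ − 71x² + 44x − 29.
Step 2: lead(24x⁶ − 44x⁵ − 52x⁴ + 80x³ − 71x² + 44x − 29) ÷ lead(D) = 24x⁶ ÷ 3x = 8x⁵. Subtract (8x⁵)·D = 24x⁶ − 56x⁵. Remainder: 12x⁵ − 52x⁴ + 80x³ − 71x² + 44x − 29.
Step 3: lead(12x⁵ − 52x⁴ + 80x³ − 71x² + 44x − 29) ÷ lead(D) = 12x⁵ ÷ 3x = 4x⁴. Subtract (4x⁴)·D = 12x⁵ − 28x⁴. Remainder: −24x⁴ + 80x³ − 71x² + 44x − 29.
Step 4: lead(−24x⁴ + 80x³ − 71x² + 44x − 29) ÷ lead(D) = −24x⁴ ÷ 3x = −8x³. Subtract (−8x³)·D = −24x⁴ + 56x³. Remainder: 24x³ − 71x² + 44x − 29.
Step 5: lead(24x³ − 71x² + 44x − 29) ÷ lead(D) = 24x³ ÷ 3x = 8x². Subtract (8x²)·D = 24x³ − 56x². Remainder: −15x² + 44x − 29.
Step 6: lead(−15x² + 44x − 29) ÷ lead(D) = −15x² ÷ 3x = −5x. Subtract (−5x)·D = −15x² + 35x. Remainder: 9x − 29.
Step 7: lead(9x − 29) ÷ lead(D) = 9x ÷ 3x = 3. Subtract (3)·D = 9x − 21. Remainder: −8.

R = [-8], so D(x) is not a factor of P(x). no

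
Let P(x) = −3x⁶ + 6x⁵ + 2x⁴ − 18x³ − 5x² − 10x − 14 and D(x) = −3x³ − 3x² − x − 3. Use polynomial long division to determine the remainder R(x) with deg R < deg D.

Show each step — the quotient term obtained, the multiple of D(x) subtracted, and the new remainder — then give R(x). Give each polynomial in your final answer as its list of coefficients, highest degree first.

R = [-2]

Step 1: lead(−3x⁶ + 6x⁵ + 2x⁴ − 18x³ − 5x² − 10x − 14) ÷ lead(D) = −3x⁶ ÷ −3x³ = x³. Subtract (x³)·D = −3x⁶ − 3x⁵ − x⁴ − 3x³. Remainder: 9x⁵ + 3x⁴ − 15x³ − 5x² − 10x − 14.
Step 2: lead(9x⁵ + 3x⁴ − 15x³ − 5x² − 10x − 14) ÷ lead(D) = 9x⁵ ÷ −3x³ = −3x². Subtract (−3x²)·D = 9x⁵ + 9x⁴ + 3x³ + 9x². Remainder: −6x⁴ − 18x³ − 14x² − 10x − 14.
Step 3: lead(−6x⁴ − 18x³ − 14x² − 10x − 14) ÷ lead(D) = −6x⁴ ÷ −3x³ = 2x. Subtract (2x)·D = −6x⁴ − 6x³ − 2x² − 6x. Remainder: −12x³ − 12x² − 4x − 14.
Step 4: lead(−12x³ − 12x² − 4x − 14) ÷ lead(D) = −12x³ ÷ −3x³ = 4. Subtract (4)·D = −12x³ − 12x² − 4x − 12. Remainder: −2.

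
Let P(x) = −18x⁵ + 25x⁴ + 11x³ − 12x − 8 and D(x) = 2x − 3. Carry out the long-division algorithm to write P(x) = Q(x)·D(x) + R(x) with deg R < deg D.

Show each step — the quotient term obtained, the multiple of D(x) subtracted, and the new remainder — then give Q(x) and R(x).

Step 1: lead(−18x⁵ + 25x⁴ + 11x³ − 12x − 8) ÷ lead(D) = −18x⁵ ÷ 2x = −9x⁴. Subtract (−9x⁴)·D = −18x⁵ + 27x⁴. Remainder: −2x⁴ + 11x³ − 12x − 8.
Step 2: lead(−2x⁴ + 11x³ − 12x − 8) ÷ lead(D) = −2x⁴ ÷ 2x = −x³. Subtract (−x³)·D = −2x⁴ + 3x³. Remainder: 8x³ − 12x − 8.
Step 3: lead(8x³ − 12x − 8) ÷ lead(D) = 8x³ ÷ 2x = 4x². Subtract (4x²)·D = 8x³ − 12x². Remainder: 12x² − 12x − 8.
Step 4: lead(12x² − 12x − 8) ÷ lead(D) = 12x² ÷ 2x = 6x. Subtract (6x)·D = 12x² − 18x. Remainder: 6x − 8.
Step 5: lead(6x − 8) ÷ lead(D) = 6x ÷ 2x = 3. Subtract (3)·D = 6x − 9. Remainder: 1.

Q(x) = −9x⁴ − x³ + 4x² + 6x + 3; R(x) = 1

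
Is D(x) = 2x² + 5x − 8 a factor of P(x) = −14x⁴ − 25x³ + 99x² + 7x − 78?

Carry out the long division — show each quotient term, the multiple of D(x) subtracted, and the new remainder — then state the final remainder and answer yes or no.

Step 1: lead(−14x⁴ − 25x³ + 99x² + 7x − 78) ÷ lead(D) = −14x⁴ ÷ 2x² = −7x². Subtract (−7x²)·D = −14x⁴ − 35x³ + 56x². Remainder: 10x³ + 43x² + 7x − 78.
Step 2: lead(10x³ + 43x² + 7x − 78) ÷ lead(D) = 10x³ ÷ 2x² = 5x. Subtract (5x)·D = 10x³ + 25x² − 40x. Remainder: 18x² + 47x − 78.
Step 3: lead(18x² + 47x − 78) ÷ lead(D) = 18x² ÷ 2x² = 9. Subtract (9)·D = 18x² + 45x − 72. Remainder: 2x − 6.

R(x) = 2x − 6, so D(x) is not a factor of P(x). no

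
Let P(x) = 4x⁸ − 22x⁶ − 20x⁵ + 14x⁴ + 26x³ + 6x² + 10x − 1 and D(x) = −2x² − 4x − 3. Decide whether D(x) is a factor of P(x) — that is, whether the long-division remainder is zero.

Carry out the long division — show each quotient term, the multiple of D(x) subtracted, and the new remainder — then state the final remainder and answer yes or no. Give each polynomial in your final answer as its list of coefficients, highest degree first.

Step 1: lead(4x⁸ − 22x⁶ − 20x⁵ + 14x⁴ + 26x³ + 6x² + 10x − 1) ÷ lead(D) = 4x⁸ ÷ −2x² = −2x⁶. Subtract (−2x⁶)·D = 4x⁸ + 8x⁷ + 6x⁶. Remainder: −8x⁷ − 28x⁶ − 20x⁵ + 14x⁴ + 26x³ + 6x² + 10x − 1.
Step 2: lead(−8x⁷ − 28x⁶ − 20x⁵ + 14x⁴ + 26x³ + 6x² + 10x − 1) ÷ lead(D) = −8x⁷ ÷ −2x² = 4x⁵. Subtract (4x⁵)·D = −8x⁷ − 16x⁶ − 12x⁵. Remainder: −12x⁶ − 8x⁵ + 14x⁴ + 26x³ + 6x² + 10x − 1.
Step 3: lead(−12x⁶ − 8x⁵ + 14x⁴ + 26x³ + 6x² + 10x − 1) ÷ lead(D) = −12x⁶ ÷ −2x² = 6x⁴. Subtract (6x⁴)·D = −12x⁶ − 24x⁵ − 18x⁴. Remainder: 16x⁵ + 32x⁴ + 26x³ + 6x² + 10x − 1.
Step 4: lead(16x⁵ + 32x⁴ + 26x³ + 6x² + 10x − 1) ÷ lead(D) = 16x⁵ ÷ −2x² = −8x³. Subtract (−8x³)·D = 16x⁵ + 32x⁴ + 24x³. Remainder: 2x³ + 6x² + 10x − 1.
Step 5: lead(2x³ + 6x² + 10x − 1) ÷ lead(D) = 2x³ ÷ −2x² = −x. Subtract (−x)·D = 2x³ + 4x² + 3x. Remainder: 2x² + 7x − 1.
Step 6: lead(2x² + 7x − 1) ÷ lead(D) = 2x² ÷ −2x² = −1. Subtract (−1)·D = 2x² + 4x + 3. Remainder: 3x − 4.

R = [3, -4], so D(x) is not a factor of P(x). no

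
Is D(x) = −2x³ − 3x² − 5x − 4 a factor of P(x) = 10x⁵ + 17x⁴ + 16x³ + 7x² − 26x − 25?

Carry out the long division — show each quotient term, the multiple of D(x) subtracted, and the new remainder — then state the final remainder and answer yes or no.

R(x) = −1, so D(x) is not a factor of P(x). no

Step 1: lead(10x⁵ + 17x⁴ + 16x³ + 7x² − 26x − 25) ÷ lead(D) = 10x⁵ ÷ −2x³ = −5x². Subtract (−5x²)·D = 10x⁵ + 15x⁴ + 25x³ + 20x². Remainder: 2x⁴ − 9x³ − 13x² − 26x − 25.
Step 2: lead(2x⁴ − 9x³ − 13x² − 26x − 25) ÷ lead(D) = 2x⁴ ÷ −2x³ = −x. Subtract (−x)·D = 2x⁴ + 3x³ + 5x² + 4x. Remainder: −12x³ − 18x² − 30x − 25.
Step 3: lead(−12x³ − 18x² − 30x − 25) ÷ lead(D) = −12x³ ÷ −2x³ = 6. Subtract (6)·D = −12x³ − 18x² − 30x − 24. Remainder: −1.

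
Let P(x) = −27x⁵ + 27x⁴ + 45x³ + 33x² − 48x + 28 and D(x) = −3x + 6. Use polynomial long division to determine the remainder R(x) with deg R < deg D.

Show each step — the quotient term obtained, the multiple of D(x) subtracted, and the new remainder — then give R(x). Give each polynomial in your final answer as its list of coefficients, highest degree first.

Step 1: lead(−27x⁵ + 27x⁴ + 45x³ + 33x² − 48x + 28) ÷ lead(D) = −27x⁵ ÷ −3x = 9x⁴. Subtract (9x⁴)·D = −27x⁵ + 54x⁴. Remainder: −27x⁴ + 45x³ + 33x² − 48x + 28.
Step 2: lead(−27x⁴ + 45x³ + 33x² − 48x + 28) ÷ lead(D) = −27x⁴ ÷ −3x = 9x³. Subtract (9x³)·D = −27x⁴ + 54x³. Remainder: −9x³ + 33x² − 48x + 28.
Step 3: lead(−9x³ + 33x² − 48x + 28) ÷ lead(D) = −9x³ ÷ −3x = 3x². Subtract (3x²)·D = −9x³ + 18x². Remainder: 15x² − 48x + 28.
Step 4: lead(15x² − 48x + 28) ÷ lead(D) = 15x² ÷ −3x = −5x. Subtract (−5x)·D = 15x² − 30x. Remainder: −18x + 28.
Step 5: lead(−18x + 28) ÷ lead(D) = −18x ÷ −3x = 6. Subtract (6)·D = −18x + 36. Remainder: −8.

R = [-8]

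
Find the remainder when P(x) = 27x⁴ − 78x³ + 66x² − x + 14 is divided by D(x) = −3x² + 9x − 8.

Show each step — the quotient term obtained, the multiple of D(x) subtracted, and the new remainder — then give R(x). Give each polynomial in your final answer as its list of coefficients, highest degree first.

Step 1: lead(27x⁴ − 78x³ + 66x² − x + 14) ÷ lead(D) = 27x⁴ ÷ −3x² = −9x². Subtract (−9x²)·D = 27x⁴ − 81x³ + 72x². Remainder: 3x³ − 6x² − x + 14.
Step 2: lead(3x³ − 6x² − x + 14) ÷ lead(D) = 3x³ ÷ −3x² = −x. Subtract (−x)·D = 3x³ − 9x² + 8x. Remainder: 3x² − 9x + 14.
Step 3: lead(3x² − 9x + 14) ÷ lead(D) = 3x² ÷ −3x² = −1. Subtract (−1)·D = 3x² − 9x + 8. Remainder: 6.

R = [6]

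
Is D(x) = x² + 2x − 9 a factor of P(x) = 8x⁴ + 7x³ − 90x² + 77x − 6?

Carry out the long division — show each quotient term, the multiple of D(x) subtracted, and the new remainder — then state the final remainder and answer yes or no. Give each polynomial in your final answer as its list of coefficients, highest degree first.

Step 1: lead(8x⁴ + 7x³ − 90x² + 77x − 6) ÷ lead(D) = 8x⁴ ÷ x² = 8x². Subtract (8x²)·D = 8x⁴ + 16x³ − 72x². Remainder: −9x³ − 18x² + 77x − 6.
Step 2: lead(−9x³ − 18x² + 77x − 6) ÷ lead(D) = −9x³ ÷ x² = −9x. Subtract (−9x)·D = −9x³ − 18x² + 81x. Remainder: −4x − 6.

R = [-4, -6], so D(x) is not a factor of P(x). no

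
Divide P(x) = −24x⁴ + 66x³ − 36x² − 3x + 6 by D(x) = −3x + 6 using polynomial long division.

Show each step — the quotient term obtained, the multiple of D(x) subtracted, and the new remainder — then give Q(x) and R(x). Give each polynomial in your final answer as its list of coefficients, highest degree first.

Q = [8, -6, 0, 1]; R = [0]

Step 1: lead(−24x⁴ + 66x³ − 36x² − 3x + 6) ÷ lead(D) = −24x⁴ ÷ −3x = 8x³. Subtract (8x³)·D = −24x⁴ + 48x³. Remainder: 18x³ − 36x² − 3x + 6.
Step 2: lead(18x³ − 36x² − 3x + 6) ÷ lead(D) = 18x³ ÷ −3x = −6x². Subtract (−6x²)·D = 18x³ − 36x². Remainder: −3x + 6.
Step 3: lead(−3x + 6) ÷ lead(D) = −3x ÷ −3x = 1. Subtract (1)·D = −3x + 6. Remainder: 0.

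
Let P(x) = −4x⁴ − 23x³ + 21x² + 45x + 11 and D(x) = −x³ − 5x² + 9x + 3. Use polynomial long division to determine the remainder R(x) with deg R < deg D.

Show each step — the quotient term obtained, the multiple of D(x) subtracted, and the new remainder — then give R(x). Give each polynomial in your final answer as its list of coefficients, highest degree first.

Step 1: lead(−4x⁴ − 23x³ + 21x² + 45x + 11) ÷ lead(D) = −4x⁴ ÷ −x³ = 4x. Subtract (4x)·D = −4x⁴ − 20x³ + 36x² + 12x. Remainder: −3x³ − 15x² + 33x + 11.
Step 2: lead(−3x³ − 15x² + 33x + 11) ÷ lead(D) = −3x³ ÷ −x³ = 3. Subtract (3)·D = −3x³ − 15x² + 27x + 9. Remainder: 6x + 2.

R = [6, 2]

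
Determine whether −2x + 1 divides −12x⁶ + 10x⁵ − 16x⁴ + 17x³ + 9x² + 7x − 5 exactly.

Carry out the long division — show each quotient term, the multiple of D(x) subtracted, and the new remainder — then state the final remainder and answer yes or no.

R(x) = 2, so D(x) is not a factor of P(x). no

Step 1: lead(−12x⁶ + 10x⁵ − 16x⁴ + 17x³ + 9x² + 7x − 5) ÷ lead(D) = −12x⁶ ÷ −2x = 6x⁵. Subtract (6x⁵)·D = −12x⁶ + 6x⁵. Remainder: 4x⁵ − 16x⁴ + 17x³ + 9x² + 7x − 5.
Step 2: lead(4x⁵ − 16x⁴ + 17x³ + 9x² + 7x − 5) ÷ lead(D) = 4x⁵ ÷ −2x = −2x⁴. Subtract (−2x⁴)·D = 4x⁵ − 2x⁴. Remainder: −14x⁴ + 17x³ + 9x² + 7x − 5.
Step 3: lead(−14x⁴ + 17x³ + 9x² + 7x − 5) ÷ lead(D) = −14x⁴ ÷ −2x = 7x³. Subtract (7x³)·D = −14x⁴ + 7x³. Remainder: 10x³ + 9x² + 7x − 5.
Step 4: lead(10x³ + 9x² + 7x − 5) ÷ lead(D) = 10x³ ÷ −2x = −5x². Subtract (−5x²)·D = 10x³ − 5x². Remainder: 14x² + 7x − 5.
Step 5: lead(14x² + 7x − 5) ÷ lead(D) = 14x² ÷ −2x = −7x. Subtract (−7x)·D = 14x² − 7x. Remainder: 14x − 5.
Step 6: lead(14x − 5) ÷ lead(D) = 14x ÷ −2x = −7. Subtract (−7)·D = 14x − 7. Remainder: 2.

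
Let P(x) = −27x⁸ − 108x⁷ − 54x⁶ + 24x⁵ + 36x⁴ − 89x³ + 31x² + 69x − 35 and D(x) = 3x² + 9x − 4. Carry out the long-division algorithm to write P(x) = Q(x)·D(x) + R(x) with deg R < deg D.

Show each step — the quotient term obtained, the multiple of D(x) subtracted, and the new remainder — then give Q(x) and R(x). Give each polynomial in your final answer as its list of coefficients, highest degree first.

Q = [-9, -9, -3, 5, -7, -2, 7]; R = [-2, -7]

Step 1: lead(−27x⁸ − 108x⁷ − 54x⁶ + 24x⁵ + 36x⁴ − 89x³ + 31x² + 69x − 35) ÷ lead(D) = −27x⁸ ÷ 3x² = −9x⁶. Subtract (−9x⁶)·D = −27x⁸ − 81x⁷ + 36x⁶. Remainder: −27x⁷ − 90x⁶ + 24x⁵ + 36x⁴ − 89x³ + 31x² + 69x − 35.
Step 2: lead(−27x⁷ − 90x⁶ + 24x⁵ + 36x⁴ − 89x³ + 31x² + 69x − 35) ÷ lead(D) = −27x⁷ ÷ 3x² = −9x⁵. Subtract (−9x⁵)·D = −27x⁷ − 81x⁶ + 36x⁵. Remainder: −9x⁶ − 12x⁵ + 36x⁴ − 89x³ + 31x² + 69x − 35.
Step 3: lead(−9x⁶ − 12x⁵ + 36x⁴ − 89x³ + 31x² + 69x − 35) ÷ lead(D) = −9x⁶ ÷ 3x² = −3x⁴. Subtract (−3x⁴)·D = −9x⁶ − 27x⁵ + 12x⁴. Remainder: 15x⁵ + 24x⁴ − 89x³ + 31x² + 69x − 35.
Step 4: lead(15x⁵ + 24x⁴ − 89x³ + 31x² + 69x − 35) ÷ lead(D) = 15x⁵ ÷ 3x² = 5x³. Subtract (5x³)·D = 15x⁵ + 45x⁴ − 20x³. Remainder: −21x⁴ − 69x³ + 31x² + 69x − 35.
Step 5: lead(−21x⁴ − 69x³ + 31x² + 69x − 35) ÷ lead(D) = −21x⁴ ÷ 3x² = −7x². Subtract (−7x²)·D = −21x⁴ − 63x³ + 28x². Remainder: −6x³ + 3x² + 69x − 35.
Step 6: lead(−6x³ + 3x² + 69x − 35) ÷ lead(D) = −6x³ ÷ 3x² = −2x. Subtract (−2x)·D = −6x³ − 18x² + 8x. Remainder: 21x² + 61x − 35.
Step 7: lead(21x² + 61x − 35) ÷ lead(D) = 21x² ÷ 3x² = 7. Subtract (7)·D = 21x² + 63x − 28. Remainder: −2x − 7.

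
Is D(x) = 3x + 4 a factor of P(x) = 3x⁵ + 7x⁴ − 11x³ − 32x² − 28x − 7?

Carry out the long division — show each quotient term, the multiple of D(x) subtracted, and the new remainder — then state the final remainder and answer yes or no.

R(x) = 9, so D(x) is not a factor of P(x). no

Step 1: lead(3x⁵ + 7x⁴ − 11x³ − 32x² − 28x − 7) ÷ lead(D) = 3x⁵ ÷ 3x = x⁴. Subtract (x⁴)·D = 3x⁵ + 4x⁴. Remainder: 3x⁴ − 11x³ − 32x² − 28x − 7.
Step 2: lead(3x⁴ − 11x³ − 32x² − 28x − 7) ÷ lead(D) = 3x⁴ ÷ 3x = x³. Subtract (x³)·D = 3x⁴ + 4x³. Remainder: −15x³ − 32x² − 28x − 7.
Step 3: lead(−15x³ − 32x² − 28x − 7) ÷ lead(D) = −15x³ ÷ 3x = −5x². Subtract (−5x²)·D = −15x³ − 20x². Remainder: −12x² − 28x − 7.
Step 4: lead(−12x² − 28x − 7) ÷ lead(D) = −12x² ÷ 3x = −4x. Subtract (−4x)·D = −12x² − 16x. Remainder: −12x − 7.
Step 5: lead(−12x − 7) ÷ lead(D) = −12x ÷ 3x = −4. Subtract (−4)·D = −12x − 16. Remainder: 9.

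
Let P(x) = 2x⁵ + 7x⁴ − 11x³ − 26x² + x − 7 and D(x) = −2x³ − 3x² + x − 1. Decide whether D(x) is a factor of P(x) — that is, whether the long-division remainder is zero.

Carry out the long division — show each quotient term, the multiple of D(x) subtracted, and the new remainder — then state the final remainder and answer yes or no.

R(x) = −x² − 9x + 1, so D(x) is not a factor of P(x). no

Step 1: lead(2x⁵ + 7x⁴ − 11x³ − 26x² + x − 7) ÷ lead(D) = 2x⁵ ÷ −2x³ = −x². Subtract (−x²)·D = 2x⁵ + 3x⁴ − x³ + x². Remainder: 4x⁴ − 10x³ − 27x² + x − 7.
Step 2: lead(4x⁴ − 10x³ − 27x² + x − 7) ÷ lead(D) = 4x⁴ ÷ −2x³ = −2x. Subtract (−2x)·D = 4x⁴ + 6x³ − 2x² + 2x. Remainder: −16x³ − 25x² − x − 7.
Step 3: lead(−16x³ − 25x² − x − 7) ÷ lead(D) = −16x³ ÷ −2x³ = 8. Subtract (8)·D = −16x³ − 24x² + 8x − 8. Remainder: −x² − 9x + 1.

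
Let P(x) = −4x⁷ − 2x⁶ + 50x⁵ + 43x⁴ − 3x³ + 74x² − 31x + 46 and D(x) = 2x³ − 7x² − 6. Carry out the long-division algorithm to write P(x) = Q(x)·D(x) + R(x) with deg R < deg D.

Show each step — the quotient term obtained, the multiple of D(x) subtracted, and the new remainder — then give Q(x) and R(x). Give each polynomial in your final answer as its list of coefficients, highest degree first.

Step 1: lead(−4x⁷ − 2x⁶ + 50x⁵ + 43x⁴ − 3x³ + 74x² − 31x + 46) ÷ lead(D) = −4x⁷ ÷ 2x³ = −2x⁴. Subtract (−2x⁴)·D = −4x⁷ + 14x⁶ + 12x⁴. Remainder: −16x⁶ + 50x⁵ + 31x⁴ − 3x³ + 74x² − 31x + 46.
Step 2: lead(−16x⁶ + 50x⁵ + 31x⁴ − 3x³ + 74x² − 31x + 46) ÷ lead(D) = −16x⁶ ÷ 2x³ = −8x³. Subtract (−8x³)·D = −16x⁶ + 56x⁵ + 48x³. Remainder: −6x⁵ + 31x⁴ − 51x³ + 74x² − 31x + 46.
Step 3: lead(−6x⁵ + 31x⁴ − 51x³ + 74x² − 31x + 46) ÷ lead(D) = −6x⁵ ÷ 2x³ = −3x². Subtract (−3x²)·D = −6x⁵ + 21x⁴ + 18x². Remainder: 10x⁴ − 51x³ + 56x² − 31x + 46.
Step 4: lead(10x⁴ − 51x³ + 56x² − 31x + 46) ÷ lead(D) = 10x⁴ ÷ 2x³ = 5x. Subtract (5x)·D = 10x⁴ − 35x³ − 30x. Remainder: −16x³ + 56x² − x + 46.
Step 5: lead(−16x³ + 56x² − x + 46) ÷ lead(D) = −16x³ ÷ 2x³ = −8. Subtract (−8)·D = −16x³ + 56x² + 48. Remainder: −x − 2.

Q = [-2, -8, -3, 5, -8]; R = [-1, -2]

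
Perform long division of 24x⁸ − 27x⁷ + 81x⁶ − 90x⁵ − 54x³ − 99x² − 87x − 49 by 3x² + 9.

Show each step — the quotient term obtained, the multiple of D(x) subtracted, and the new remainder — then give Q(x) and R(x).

Q(x) = 8x⁶ − 9x⁵ + 3x⁴ − 3x³ − 9x² − 9x − 6; R(x) = −6x + 5

Step 1: lead(24x⁸ − 27x⁷ + 81x⁶ − 90x⁵ − 54x³ − 99x² − 87x − 49) ÷ lead(D) = 24x⁸ ÷ 3x² = 8x⁶. Subtract (8x⁶)·D = 24x⁸ + 72x⁶. Remainder: −27x⁷ + 9x⁶ − 90x⁵ − 54x³ − 99x² − 87x − 49.
Step 2: lead(−27x⁷ + 9x⁶ − 90x⁵ − 54x³ − 99x² − 87x − 49) ÷ lead(D) = −27x⁷ ÷ 3x² = −9x⁵. Subtract (−9x⁵)·D = −27x⁷ − 81x⁵. Remainder: 9x⁶ − 9x⁵ − 54x³ − 99x² − 87x − 49.
Step 3: lead(9x⁶ − 9x⁵ − 54x³ − 99x² − 87x − 49) ÷ lead(D) = 9x⁶ ÷ 3x² = 3x⁴. Subtract (3x⁴)·D = 9x⁶ + 27x⁴. Remainder: −9x⁵ − 27x⁴ − 54x³ − 99x² − 87x − 49.
Step 4: lead(−9x⁵ − 27x⁴ − 54x³ − 99x² − 87x − 49) ÷ lead(D) = −9x⁵ ÷ 3x² = −3x³. Subtract (−3x³)·D = −9x⁵ − 27x³. Remainder: −27x⁴ − 27x³ − 99x² − 87x − 49.
Step 5: lead(−27x⁴ − 27x³ − 99x² − 87x − 49) ÷ lead(D) = −27x⁴ ÷ 3x² = −9x². Subtract (−9x²)·D = −27x⁴ − 81x². Remainder: −27x³ − 18x² − 87x − 49.
Step 6: lead(−27x³ − 18x² − 87x − 49) ÷ lead(D) = −27x³ ÷ 3x² = −9x. Subtract (−9x)·D = −27x³ − 81x. Remainder: −18x² − 6x − 49.
Step 7: lead(−18x² − 6x − 49) ÷ lead(D) = −18x² ÷ 3x² = −6. Subtract (−6)·D = −18x² − 54. Remainder: −6x + 5.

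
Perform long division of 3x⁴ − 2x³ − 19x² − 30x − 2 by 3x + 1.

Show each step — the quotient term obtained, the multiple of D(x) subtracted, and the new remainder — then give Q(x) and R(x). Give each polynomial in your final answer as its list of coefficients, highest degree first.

Q = [1, -1, -6, -8]; R = [6]

Step 1: lead(3x⁴ − 2x³ − 19x² − 30x − 2) ÷ lead(D) = 3x⁴ ÷ 3x = x³. Subtract (x³)·D = 3x⁴ + x³. Remainder: −3x³ − 19x² − 30x − 2.
Step 2: lead(−3x³ − 19x² − 30x − 2) ÷ lead(D) = −3x³ ÷ 3x = −x². Subtract (−x²)·D = −3x³ − x². Remainder: −18x² − 30x − 2.
Step 3: lead(−18x² − 30x − 2) ÷ lead(D) = −18x² ÷ 3x = −6x. Subtract (−6x)·D = −18x² − 6x. Remainder: −24x − 2.
Step 4: lead(−24x − 2) ÷ lead(D) = −24x ÷ 3x = −8. Subtract (−8)·D = −24x − 8. Remainder: 6.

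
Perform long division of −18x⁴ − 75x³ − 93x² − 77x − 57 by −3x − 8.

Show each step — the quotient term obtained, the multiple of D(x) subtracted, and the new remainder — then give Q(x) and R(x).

Step 1: lead(−18x⁴ − 75x³ − 93x² − 77x − 57) ÷ lead(D) = −18x⁴ ÷ −3x = 6x³. Subtract (6x³)·D = −18x⁴ − 48x³. Remainder: −27x³ − 93x² − 77x − 57.
Step 2: lead(−27x³ − 93x² − 77x − 57) ÷ lead(D) = −27x³ ÷ −3x = 9x². Subtract (9x²)·D = −27x³ − 72x². Remainder: −21x² − 77x − 57.
Step 3: lead(−21x² − 77x − 57) ÷ lead(D) = −21x² ÷ −3x = 7x. Subtract (7x)·D = −21x² − 56x. Remainder: −21x − 57.
Step 4: lead(−21x − 57) ÷ lead(D) = −21x ÷ −3x = 7. Subtract (7)·D = −21x − 56. Remainder: −1.

Q(x) = 6x³ + 9x² + 7x + 7; R(x) = −1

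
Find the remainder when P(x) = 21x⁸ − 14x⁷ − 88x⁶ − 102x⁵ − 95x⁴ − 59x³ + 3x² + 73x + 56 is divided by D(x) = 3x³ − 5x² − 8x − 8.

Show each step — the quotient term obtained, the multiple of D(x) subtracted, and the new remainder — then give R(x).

R(x) = −8x² + x

Step 1: lead(21x⁸ − 14x⁷ − 88x⁶ − 102x⁵ − 95x⁴ − 59x³ + 3x² + 73x + 56) ÷ lead(D) = 21x⁸ ÷ 3x³ = 7x⁵. Subtract (7x⁵)·D = 21x⁸ − 35x⁷ − 56x⁶ − 56x⁵. Remainder: 21x⁷ − 32x⁶ − 46x⁵ − 95x⁴ − 59x³ + 3x² + 73x + 56.
Step 2: lead(21x⁷ − 32x⁶ − 46x⁵ − 95x⁴ − 59x³ + 3x² + 73x + 56) ÷ lead(D) = 21x⁷ ÷ 3x³ = 7x⁴. Subtract (7x⁴)·D = 21x⁷ − 35x⁶ − 56x⁵ − 56x⁴. Remainder: 3x⁶ + 10x⁵ − 39x⁴ − 59x³ + 3x² + 73x + 56.
Step 3: lead(3x⁶ + 10x⁵ − 39x⁴ − 59x³ + 3x² + 73x + 56) ÷ lead(D) = 3x⁶ ÷ 3x³ = x³. Subtract (x³)·D = 3x⁶ − 5x⁵ − 8x⁴ − 8x³. Remainder: 15x⁵ − 31x⁴ − 51x³ + 3x² + 73x + 56.
Step 4: lead(15x⁵ − 31x⁴ − 51x³ + 3x² + 73x + 56) ÷ lead(D) = 15x⁵ ÷ 3x³ = 5x². Subtract (5x²)·D = 15x⁵ − 25x⁴ − 40x³ − 40x². Remainder: −6x⁴ − 11x³ + 43x² + 73x + 56.
Step 5: lead(−6x⁴ − 11x³ + 43x² + 73x + 56) ÷ lead(D) = −6x⁴ ÷ 3x³ = −2x. Subtract (−2x)·D = −6x⁴ + 10x³ + 16x² + 16x. Remainder: −21x³ + 27x² + 57x + 56.
Step 6: lead(−21x³ + 27x² + 57x + 56) ÷ lead(D) = −21x³ ÷ 3x³ = −7. Subtract (−7)·D = −21x³ + 35x² + 56x + 56. Remainder: −8x² + x.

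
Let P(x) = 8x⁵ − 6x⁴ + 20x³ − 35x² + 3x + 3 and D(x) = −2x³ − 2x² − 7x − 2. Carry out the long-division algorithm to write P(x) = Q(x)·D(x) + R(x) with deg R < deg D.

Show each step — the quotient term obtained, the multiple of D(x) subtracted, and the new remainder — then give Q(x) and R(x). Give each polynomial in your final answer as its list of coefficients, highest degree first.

Q = [-4, 7, -3]; R = [-4, -3]

Step 1: lead(8x⁵ − 6x⁴ + 20x³ − 35x² + 3x + 3) ÷ lead(D) = 8x⁵ ÷ −2x³ = −4x². Subtract (−4x²)·D = 8x⁵ + 8x⁴ + 28x³ + 8x². Remainder: −14x⁴ − 8x³ − 43x² + 3x + 3.
Step 2: lead(−14x⁴ − 8x³ − 43x² + 3x + 3) ÷ lead(D) = −14x⁴ ÷ −2x³ = 7x. Subtract (7x)·D = −14x⁴ − 14x³ − 49x² − 14x. Remainder: 6x³ + 6x² + 17x + 3.
Step 3: lead(6x³ + 6x² + 17x + 3) ÷ lead(D) = 6x³ ÷ −2x³ = −3. Subtract (−3)·D = 6x³ + 6x² + 21x + 6. Remainder: −4x − 3.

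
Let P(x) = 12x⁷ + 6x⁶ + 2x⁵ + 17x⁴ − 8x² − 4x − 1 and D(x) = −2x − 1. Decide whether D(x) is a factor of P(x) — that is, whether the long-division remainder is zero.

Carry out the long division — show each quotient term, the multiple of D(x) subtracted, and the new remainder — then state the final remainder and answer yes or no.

R(x) = 0, so D(x) is a factor of P(x). yes

Step 1: lead(12x⁷ + 6x⁶ + 2x⁵ + 17x⁴ − 8x² − 4x − 1) ÷ lead(D) = 12x⁷ ÷ −2x = −6x⁶. Subtract (−6x⁶)·D = 12x⁷ + 6x⁶. Remainder: 2x⁵ + 17x⁴ − 8x² − 4x − 1.
Step 2: lead(2x⁵ + 17x⁴ − 8x² − 4x − 1) ÷ lead(D) = 2x⁵ ÷ −2x = −x⁴. Subtract (−x⁴)·D = 2x⁵ + x⁴. Remainder: 16x⁴ − 8x² − 4x − 1.
Step 3: lead(16x⁴ − 8x² − 4x − 1) ÷ lead(D) = 16x⁴ ÷ −2x = −8x³. Subtract (−8x³)·D = 16x⁴ + 8x³. Remainder: −8x³ − 8x² − 4x − 1.
Step 4: lead(−8x³ − 8x² − 4x − 1) ÷ lead(D) = −8x³ ÷ −2x = 4x². Subtract (4x²)·D = −8x³ − 4x². Remainder: −4x² − 4x − 1.
Step 5: lead(−4x² − 4x − 1) ÷ lead(D) = −4x² ÷ −2x = 2x. Subtract (2x)·D = −4x² − 2x. Remainder: −2x − 1.
Step 6: lead(−2x − 1) ÷ lead(D) = −2x ÷ −2x = 1. Subtract (1)·D = −2x − 1. Remainder: 0.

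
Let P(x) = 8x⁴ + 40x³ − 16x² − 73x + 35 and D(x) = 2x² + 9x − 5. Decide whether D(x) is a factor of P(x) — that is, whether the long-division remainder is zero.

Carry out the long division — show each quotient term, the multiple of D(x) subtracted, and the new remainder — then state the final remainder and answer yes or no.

R(x) = 0, so D(x) is a factor of P(x). yes

Step 1: lead(8x⁴ + 40x³ − 16x² − 73x + 35) ÷ lead(D) = 8x⁴ ÷ 2x² = 4x². Subtract (4x²)·D = 8x⁴ + 36x³ − 20x². Remainder: 4x³ + 4x² − 73x + 35.
Step 2: lead(4x³ + 4x² − 73x + 35) ÷ lead(D) = 4x³ ÷ 2x² = 2x. Subtract (2x)·D = 4x³ + 18x² − 10x. Remainder: −14x² − 63x + 35.
Step 3: lead(−14x² − 63x + 35) ÷ lead(D) = −14x² ÷ 2x² = −7. Subtract (−7)·D = −14x² − 63x + 35. Remainder: 0.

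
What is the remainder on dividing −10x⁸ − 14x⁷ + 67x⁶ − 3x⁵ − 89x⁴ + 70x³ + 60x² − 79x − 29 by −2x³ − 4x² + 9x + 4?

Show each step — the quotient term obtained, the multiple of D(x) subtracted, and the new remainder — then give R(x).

Step 1: lead(−10x⁸ − 14x⁷ + 67x⁶ − 3x⁵ − 89x⁴ + 70x³ + 60x² − 79x − 29) ÷ lead(D) = −10x⁸ ÷ −2x³ = 5x⁵. Subtract (5x⁵)·D = −10x⁸ − 20x⁷ + 45x⁶ + 20x⁵. Remainder: 6x⁷ + 22x⁶ − 23x⁵ − 89x⁴ + 70x³ + 60x² − 79x − 29.
Step 2: lead(6x⁷ + 22x⁶ − 23x⁵ − 89x⁴ + 70x³ + 60x² − 79x − 29) ÷ lead(D) = 6x⁷ ÷ −2x³ = −3x⁴. Subtract (−3x⁴)·D = 6x⁷ + 12x⁶ − 27x⁵ − 12x⁴. Remainder: 10x⁶ + 4x⁵ − 77x⁴ + 70x³ + 60x² − 79x − 29.
Step 3: lead(10x⁶ + 4x⁵ − 77x⁴ + 70x³ + 60x² − 79x − 29) ÷ lead(D) = 10x⁶ ÷ −2x³ = −5x³. Subtract (−5x³)·D = 10x⁶ + 20x⁵ − 45x⁴ − 20x³. Remainder: −16x⁵ − 32x⁴ + 90x³ + 60x² − 79x − 29.
Step 4: lead(−16x⁵ − 32x⁴ + 90x³ + 60x² − 79x − 29) ÷ lead(D) = −16x⁵ ÷ −2x³ = 8x². Subtract (8x²)·D = −16x⁵ − 32x⁴ + 72x³ + 32x². Remainder: 18x³ + 28x² − 79x − 29.
Step 5: lead(18x³ + 28x² − 79x − 29) ÷ lead(D) = 18x³ ÷ −2x³ = −9. Subtract (−9)·D = 18x³ + 36x² − 81x − 36. Remainder: −8x² + 2x + 7.

R(x) = −8x² + 2x + 7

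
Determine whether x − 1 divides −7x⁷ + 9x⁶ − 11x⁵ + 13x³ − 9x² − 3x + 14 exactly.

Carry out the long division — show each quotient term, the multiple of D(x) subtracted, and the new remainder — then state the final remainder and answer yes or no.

R(x) = 6, so D(x) is not a factor of P(x). no

Step 1: lead(−7x⁷ + 9x⁶ − 11x⁵ + 13x³ − 9x² − 3x + 14) ÷ lead(D) = −7x⁷ ÷ x = −7x⁶. Subtract (−7x⁶)·D = −7x⁷ + 7x⁶. Remainder: 2x⁶ − 11x⁵ + 13x³ − 9x² − 3x + 14.
Step 2: lead(2x⁶ − 11x⁵ + 13x³ − 9x² − 3x + 14) ÷ lead(D) = 2x⁶ ÷ x = 2x⁵. Subtract (2x⁵)·D = 2x⁶ − 2x⁵. Remainder: −9x⁵ + 13x³ − 9x² − 3x + 14.
Step 3: lead(−9x⁵ + 13x³ − 9x² − 3x + 14) ÷ lead(D) = −9x⁵ ÷ x = −9x⁴. Subtract (−9x⁴)·D = −9x⁵ + 9x⁴. Remainder: −9x⁴ + 13x³ − 9x² − 3x + 14.
Step 4: lead(−9x⁴ + 13x³ − 9x² − 3x + 14) ÷ lead(D) = −9x⁴ ÷ x = −9x³. Subtract (−9x³)·D = −9x⁴ + 9x³. Remainder: 4x³ − 9x² − 3x + 14.
Step 5: lead(4x³ − 9x² − 3x + 14) ÷ lead(D) = 4x³ ÷ x = 4x². Subtract (4x²)·D = 4x³ − 4x². Remainder: −5x² − 3x + 14.
Step 6: lead(−5x² − 3x + 14) ÷ lead(D) = −5x² ÷ x = −5x. Subtract (−5x)·D = −5x² + 5x. Remainder: −8x + 14.
Step 7: lead(−8x + 14) ÷ lead(D) = −8x ÷ x = −8. Subtract (−8)·D = −8x + 8. Remainder: 6.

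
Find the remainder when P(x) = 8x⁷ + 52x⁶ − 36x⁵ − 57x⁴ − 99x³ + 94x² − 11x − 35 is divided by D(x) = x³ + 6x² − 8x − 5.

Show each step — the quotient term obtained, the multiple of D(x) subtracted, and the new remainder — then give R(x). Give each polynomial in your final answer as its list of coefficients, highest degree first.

R = [0]

Step 1: lead(8x⁷ + 52x⁶ − 36x⁵ − 57x⁴ − 99x³ + 94x² − 11x − 35) ÷ lead(D) = 8x⁷ ÷ x³ = 8x⁴. Subtract (8x⁴)·D = 8x⁷ + 48x⁶ − 64x⁵ − 40x⁴. Remainder: 4x⁶ + 28x⁵ − 17x⁴ − 99x³ + 94x² − 11x − 35.
Step 2: lead(4x⁶ + 28x⁵ − 17x⁴ − 99x³ + 94x² − 11x − 35) ÷ lead(D) = 4x⁶ ÷ x³ = 4x³. Subtract (4x³)·D = 4x⁶ + 24x⁵ − 32x⁴ − 20x³. Remainder: 4x⁵ + 15x⁴ − 79x³ + 94x² − 11x − 35.
Step 3: lead(4x⁵ + 15x⁴ − 79x³ + 94x² − 11x − 35) ÷ lead(D) = 4x⁵ ÷ x³ = 4x². Subtract (4x²)·D = 4x⁵ + 24x⁴ − 32x³ − 20x². Remainder: −9x⁴ − 47x³ + 114x² − 11x − 35.
Step 4: lead(−9x⁴ − 47x³ + 114x² − 11x − 35) ÷ lead(D) = −9x⁴ ÷ x³ = −9x. Subtract (−9x)·D = −9x⁴ − 54x³ + 72x² + 45x. Remainder: 7x³ + 42x² − 56x − 35.
Step 5: lead(7x³ + 42x² − 56x − 35) ÷ lead(D) = 7x³ ÷ x³ = 7. Subtract (7)·D = 7x³ + 42x² − 56x − 35. Remainder: 0.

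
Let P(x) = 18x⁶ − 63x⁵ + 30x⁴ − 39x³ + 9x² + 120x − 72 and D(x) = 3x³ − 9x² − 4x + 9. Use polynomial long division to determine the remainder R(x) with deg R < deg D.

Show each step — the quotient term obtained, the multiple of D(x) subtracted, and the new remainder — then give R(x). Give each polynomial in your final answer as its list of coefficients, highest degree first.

R = [7, 0]

Step 1: lead(18x⁶ − 63x⁵ + 30x⁴ − 39x³ + 9x² + 120x − 72) ÷ lead(D) = 18x⁶ ÷ 3x³ = 6x³. Subtract (6x³)·D = 18x⁶ − 54x⁵ − 24x⁴ + 54x³. Remainder: −9x⁵ + 54x⁴ − 93x³ + 9x² + 120x − 72.
Step 2: lead(−9x⁵ + 54x⁴ − 93x³ + 9x² + 120x − 72) ÷ lead(D) = −9x⁵ ÷ 3x³ = −3x². Subtract (−3x²)·D = −9x⁵ + 27x⁴ + 12x³ − 27x². Remainder: 27x⁴ − 105x³ + 36x² + 120x − 72.
Step 3: lead(27x⁴ − 105x³ + 36x² + 120x − 72) ÷ lead(D) = 27x⁴ ÷ 3x³ = 9x. Subtract (9x)·D = 27x⁴ − 81x³ − 36x² + 81x. Remainder: −24x³ + 72x² + 39x − 72.
Step 4: lead(−24x³ + 72x² + 39x − 72) ÷ lead(D) = −24x³ ÷ 3x³ = −8. Subtract (−8)·D = −24x³ + 72x² + 32x − 72. Remainder: 7x.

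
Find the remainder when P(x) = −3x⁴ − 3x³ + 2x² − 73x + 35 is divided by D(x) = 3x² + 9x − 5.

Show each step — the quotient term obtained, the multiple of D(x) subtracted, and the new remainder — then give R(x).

R(x) = 0

Step 1: lead(−3x⁴ − 3x³ + 2x² − 73x + 35) ÷ lead(D) = −3x⁴ ÷ 3x² = −x². Subtract (−x²)·D = −3x⁴ − 9x³ + 5x². Remainder: 6x³ − 3x² − 73x + 35.
Step 2: lead(6x³ − 3x² − 73x + 35) ÷ lead(D) = 6x³ ÷ 3x² = 2x. Subtract (2x)·D = 6x³ + 18x² − 10x. Remainder: −21x² − 63x + 35.
Step 3: lead(−21x² − 63x + 35) ÷ lead(D) = −21x² ÷ 3x² = −7. Subtract (−7)·D = −21x² − 63x + 35. Remainder: 0.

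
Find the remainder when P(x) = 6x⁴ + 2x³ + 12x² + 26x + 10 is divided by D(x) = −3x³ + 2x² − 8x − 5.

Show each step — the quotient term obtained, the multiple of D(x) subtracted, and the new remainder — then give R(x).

Step 1: lead(6x⁴ + 2x³ + 12x² + 26x + 10) ÷ lead(D) = 6x⁴ ÷ −3x³ = −2x. Subtract (−2x)·D = 6x⁴ − 4x³ + 16x² + 10x. Remainder: 6x³ − 4x² + 16x + 10.
Step 2: lead(6x³ − 4x² + 16x + 10) ÷ lead(D) = 6x³ ÷ −3x³ = −2. Subtract (−2)·D = 6x³ − 4x² + 16x + 10. Remainder: 0.

R(x) = 0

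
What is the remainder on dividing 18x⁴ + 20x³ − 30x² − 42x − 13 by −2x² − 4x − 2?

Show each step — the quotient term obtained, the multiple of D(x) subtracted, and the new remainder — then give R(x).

Step 1: lead(18x⁴ + 20x³ − 30x² − 42x − 13) ÷ lead(D) = 18x⁴ ÷ −2x² = −9x². Subtract (−9x²)·D = 18x⁴ + 36x³ + 18x². Remainder: −16x³ − 48x² − 42x − 13.
Step 2: lead(−16x³ − 48x² − 42x − 13) ÷ lead(D) = −16x³ ÷ −2x² = 8x. Subtract (8x)·D = −16x³ − 32x² − 16x. Remainder: −16x² − 26x − 13.
Step 3: lead(−16x² − 26x − 13) ÷ lead(D) = −16x² ÷ −2x² = 8. Subtract (8)·D = −16x² − 32x − 16. Remainder: 6x + 3.

R(x) = 6x + 3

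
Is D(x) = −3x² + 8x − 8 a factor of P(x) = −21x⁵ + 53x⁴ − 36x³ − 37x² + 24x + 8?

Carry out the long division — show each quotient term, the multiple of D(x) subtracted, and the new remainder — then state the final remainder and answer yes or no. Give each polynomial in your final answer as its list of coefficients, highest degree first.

Step 1: lead(−21x⁵ + 53x⁴ − 36x³ − 37x² + 24x + 8) ÷ lead(D) = −21x⁵ ÷ −3x² = 7x³. Subtract (7x³)·D = −21x⁵ + 56x⁴ − 56x³. Remainder: −3x⁴ + 20x³ − 37x² + 24x + 8.
Step 2: lead(−3x⁴ + 20x³ − 37x² + 24x + 8) ÷ lead(D) = −3x⁴ ÷ −3x² = x². Subtract (x²)·D = −3x⁴ + 8x³ − 8x². Remainder: 12x³ − 29x² + 24x + 8.
Step 3: lead(12x³ − 29x² + 24x + 8) ÷ lead(D) = 12x³ ÷ −3x² = −4x. Subtract (−4x)·D = 12x³ − 32x² + 32x. Remainder: 3x² − 8x + 8.
Step 4: lead(3x² − 8x + 8) ÷ lead(D) = 3x² ÷ −3x² = −1. Subtract (−1)·D = 3x² − 8x + 8. Remainder: 0.

R = [0], so D(x) is a factor of P(x). yes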